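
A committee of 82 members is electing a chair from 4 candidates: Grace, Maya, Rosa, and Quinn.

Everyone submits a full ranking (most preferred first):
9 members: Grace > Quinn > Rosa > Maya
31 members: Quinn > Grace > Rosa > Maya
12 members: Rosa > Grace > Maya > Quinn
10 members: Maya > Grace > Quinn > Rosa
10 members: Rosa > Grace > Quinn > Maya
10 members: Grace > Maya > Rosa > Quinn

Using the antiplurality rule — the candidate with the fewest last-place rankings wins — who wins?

Last-place votes: Grace 0, Maya 50, Rosa 10, Quinn 22.

Grace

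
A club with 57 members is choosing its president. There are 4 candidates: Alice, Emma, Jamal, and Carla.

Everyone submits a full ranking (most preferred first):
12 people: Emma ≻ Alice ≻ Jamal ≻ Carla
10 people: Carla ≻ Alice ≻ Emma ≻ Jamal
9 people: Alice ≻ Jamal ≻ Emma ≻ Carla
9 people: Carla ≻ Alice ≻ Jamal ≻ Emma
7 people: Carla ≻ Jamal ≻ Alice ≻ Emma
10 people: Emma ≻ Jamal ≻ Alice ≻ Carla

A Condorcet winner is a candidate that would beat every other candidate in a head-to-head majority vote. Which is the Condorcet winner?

Alice vs Emma: 35–22
Alice vs Jamal: 40–17
Alice vs Carla: 31–26
Alice beats every other candidate.

Alice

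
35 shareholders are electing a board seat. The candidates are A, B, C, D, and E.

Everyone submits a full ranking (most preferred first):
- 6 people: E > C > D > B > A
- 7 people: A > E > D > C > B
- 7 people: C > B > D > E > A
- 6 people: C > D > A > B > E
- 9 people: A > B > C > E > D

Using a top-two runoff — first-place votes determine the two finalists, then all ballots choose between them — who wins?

Round 1 first-place votes: A 16, B 0, C 13, D 0, E 6. A and C advance.
Runoff: A is ranked above C on 16 ballots, C above A on 19.

C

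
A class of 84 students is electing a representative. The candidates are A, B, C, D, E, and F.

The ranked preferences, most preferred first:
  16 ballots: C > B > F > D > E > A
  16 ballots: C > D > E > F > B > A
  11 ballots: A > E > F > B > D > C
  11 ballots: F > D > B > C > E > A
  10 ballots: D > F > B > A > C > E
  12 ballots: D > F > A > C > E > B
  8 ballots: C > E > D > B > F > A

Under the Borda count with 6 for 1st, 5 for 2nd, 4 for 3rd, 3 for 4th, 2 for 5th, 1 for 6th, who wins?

D

A: 16×1 + 16×1 + 11×6 + 11×1 + 10×3 + 12×4 + 8×1 = 195
B: 16×5 + 16×2 + 11×3 + 11×4 + 10×4 + 12×1 + 8×3 = 265
C: 16×6 + 16×6 + 11×1 + 11×3 + 10×2 + 12×3 + 8×6 = 340
D: 16×3 + 16×5 + 11×2 + 11×5 + 10×6 + 12×6 + 8×4 = 369
E: 16×2 + 16×4 + 11×5 + 11×2 + 10×1 + 12×2 + 8×5 = 247
F: 16×4 + 16×3 + 11×4 + 11×6 + 10×5 + 12×5 + 8×2 = 348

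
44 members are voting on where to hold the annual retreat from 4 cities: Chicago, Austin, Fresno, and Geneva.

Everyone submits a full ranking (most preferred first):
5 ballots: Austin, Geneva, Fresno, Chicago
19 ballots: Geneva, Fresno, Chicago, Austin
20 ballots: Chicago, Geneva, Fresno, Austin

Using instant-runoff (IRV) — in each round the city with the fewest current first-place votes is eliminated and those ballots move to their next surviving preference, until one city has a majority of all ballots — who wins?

Geneva

Round 1: Chicago 20, Austin 5, Fresno 0, Geneva 19. Fresno eliminated.
Round 2: Chicago 20, Austin 5, Geneva 19. Austin eliminated.
Round 3: Chicago 20, Geneva 24. Geneva has a majority (≥23).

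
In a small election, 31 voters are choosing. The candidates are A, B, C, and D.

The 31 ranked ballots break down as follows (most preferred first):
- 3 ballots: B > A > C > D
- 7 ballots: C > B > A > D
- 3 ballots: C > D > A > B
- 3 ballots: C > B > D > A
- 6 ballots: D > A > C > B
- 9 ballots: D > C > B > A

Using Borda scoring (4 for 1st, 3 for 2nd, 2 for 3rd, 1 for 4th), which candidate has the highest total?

C

A: 3×3 + 7×2 + 3×2 + 3×1 + 6×3 + 9×1 = 59
B: 3×4 + 7×3 + 3×1 + 3×3 + 6×1 + 9×2 = 69
C: 3×2 + 7×4 + 3×4 + 3×4 + 6×2 + 9×3 = 97
D: 3×1 + 7×1 + 3×3 + 3×2 + 6×4 + 9×4 = 85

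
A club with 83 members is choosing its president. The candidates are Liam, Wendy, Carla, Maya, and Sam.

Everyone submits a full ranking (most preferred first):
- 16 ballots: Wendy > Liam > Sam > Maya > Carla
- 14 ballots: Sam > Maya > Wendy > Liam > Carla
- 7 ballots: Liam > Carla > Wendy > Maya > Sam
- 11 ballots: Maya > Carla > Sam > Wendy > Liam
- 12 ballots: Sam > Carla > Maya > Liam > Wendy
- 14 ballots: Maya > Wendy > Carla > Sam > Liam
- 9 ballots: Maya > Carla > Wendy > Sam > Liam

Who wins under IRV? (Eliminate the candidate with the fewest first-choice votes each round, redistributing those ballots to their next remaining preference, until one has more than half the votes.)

Round 1: Liam 7, Wendy 16, Carla 0, Maya 34, Sam 26. Carla eliminated.
Round 2: Liam 7, Wendy 16, Maya 34, Sam 26. Liam eliminated.
Round 3: Wendy 23, Maya 34, Sam 26. Wendy eliminated.
Round 4: Maya 41, Sam 42. Sam has a majority (≥42).

Sam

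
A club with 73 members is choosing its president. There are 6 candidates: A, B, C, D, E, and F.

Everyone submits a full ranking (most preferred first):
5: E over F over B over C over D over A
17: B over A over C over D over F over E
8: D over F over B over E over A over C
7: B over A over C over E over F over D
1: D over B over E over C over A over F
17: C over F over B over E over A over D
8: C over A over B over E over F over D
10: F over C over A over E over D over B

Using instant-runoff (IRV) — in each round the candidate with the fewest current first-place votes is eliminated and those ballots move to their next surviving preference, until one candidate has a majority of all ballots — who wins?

B

Round 1: A 0, B 24, C 25, D 9, E 5, F 10. A eliminated.
Round 2: B 24, C 25, D 9, E 5, F 10. E eliminated.
Round 3: B 24, C 25, D 9, F 15. D eliminated.
Round 4: B 25, C 25, F 23. F eliminated.
Round 5: B 38, C 35. B has a majority (≥37).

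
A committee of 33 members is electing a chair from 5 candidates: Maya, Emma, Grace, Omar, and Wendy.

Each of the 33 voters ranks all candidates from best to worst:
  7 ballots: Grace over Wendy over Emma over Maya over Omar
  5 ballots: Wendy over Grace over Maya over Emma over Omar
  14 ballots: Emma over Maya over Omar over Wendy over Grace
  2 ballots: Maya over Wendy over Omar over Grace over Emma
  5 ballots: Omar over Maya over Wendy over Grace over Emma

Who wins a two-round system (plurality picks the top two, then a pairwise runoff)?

Grace

Round 1 first-place votes: Maya 2, Emma 14, Grace 7, Omar 5, Wendy 5. Emma and Grace advance.
Runoff: Emma is ranked above Grace on 14 ballots, Grace above Emma on 19.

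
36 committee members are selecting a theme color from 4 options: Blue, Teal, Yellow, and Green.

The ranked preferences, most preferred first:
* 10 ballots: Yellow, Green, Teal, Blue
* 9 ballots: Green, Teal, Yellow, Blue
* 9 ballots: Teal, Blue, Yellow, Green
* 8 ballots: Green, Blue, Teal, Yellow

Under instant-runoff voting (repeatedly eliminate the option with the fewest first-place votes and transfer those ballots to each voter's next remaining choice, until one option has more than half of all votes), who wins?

Round 1: Blue 0, Teal 9, Yellow 10, Green 17. Blue eliminated.
Round 2: Teal 9, Yellow 10, Green 17. Teal eliminated.
Round 3: Yellow 19, Green 17. Yellow has a majority (≥19).

Yellow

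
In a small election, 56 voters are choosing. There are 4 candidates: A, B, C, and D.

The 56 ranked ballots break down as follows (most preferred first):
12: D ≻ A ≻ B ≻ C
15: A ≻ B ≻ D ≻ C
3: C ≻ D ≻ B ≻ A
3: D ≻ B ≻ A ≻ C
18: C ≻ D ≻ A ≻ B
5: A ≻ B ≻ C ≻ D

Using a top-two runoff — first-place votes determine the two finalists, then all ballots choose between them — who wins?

A

Round 1 first-place votes: A 20, B 0, C 21, D 15. C and A advance.
Runoff: C is ranked above A on 21 ballots, A above C on 35.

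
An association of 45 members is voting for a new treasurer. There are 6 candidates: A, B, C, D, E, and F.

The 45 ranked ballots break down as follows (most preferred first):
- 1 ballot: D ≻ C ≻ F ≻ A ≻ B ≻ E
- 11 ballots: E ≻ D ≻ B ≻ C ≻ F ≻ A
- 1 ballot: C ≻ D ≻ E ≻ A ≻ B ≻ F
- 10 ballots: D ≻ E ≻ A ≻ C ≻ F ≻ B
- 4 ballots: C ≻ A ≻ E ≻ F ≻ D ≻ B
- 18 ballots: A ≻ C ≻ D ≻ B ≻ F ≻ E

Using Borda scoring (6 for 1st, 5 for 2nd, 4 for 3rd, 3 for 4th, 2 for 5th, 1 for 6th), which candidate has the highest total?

D

A: 1×3 + 11×1 + 1×3 + 10×4 + 4×5 + 18×6 = 185
B: 1×2 + 11×4 + 1×2 + 10×1 + 4×1 + 18×3 = 116
C: 1×5 + 11×3 + 1×6 + 10×3 + 4×6 + 18×5 = 188
D: 1×6 + 11×5 + 1×5 + 10×6 + 4×2 + 18×4 = 206
E: 1×1 + 11×6 + 1×4 + 10×5 + 4×4 + 18×1 = 155
F: 1×4 + 11×2 + 1×1 + 10×2 + 4×3 + 18×2 = 95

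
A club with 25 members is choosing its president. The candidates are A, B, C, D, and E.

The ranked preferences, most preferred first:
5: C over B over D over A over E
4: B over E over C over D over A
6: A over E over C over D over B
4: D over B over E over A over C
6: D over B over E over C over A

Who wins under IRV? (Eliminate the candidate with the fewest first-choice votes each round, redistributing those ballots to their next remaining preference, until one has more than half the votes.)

C

Round 1: A 6, B 4, C 5, D 10, E 0. E eliminated.
Round 2: A 6, B 4, C 5, D 10. B eliminated.
Round 3: A 6, C 9, D 10. A eliminated.
Round 4: C 15, D 10. C has a majority (≥13).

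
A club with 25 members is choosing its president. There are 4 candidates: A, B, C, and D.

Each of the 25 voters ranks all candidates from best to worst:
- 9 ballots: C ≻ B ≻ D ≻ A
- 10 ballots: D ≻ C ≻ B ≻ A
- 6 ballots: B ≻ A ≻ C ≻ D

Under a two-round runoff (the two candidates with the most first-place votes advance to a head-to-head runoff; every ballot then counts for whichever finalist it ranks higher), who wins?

Round 1 first-place votes: A 0, B 6, C 9, D 10. D and C advance.
Runoff: D is ranked above C on 10 ballots, C above D on 15.

C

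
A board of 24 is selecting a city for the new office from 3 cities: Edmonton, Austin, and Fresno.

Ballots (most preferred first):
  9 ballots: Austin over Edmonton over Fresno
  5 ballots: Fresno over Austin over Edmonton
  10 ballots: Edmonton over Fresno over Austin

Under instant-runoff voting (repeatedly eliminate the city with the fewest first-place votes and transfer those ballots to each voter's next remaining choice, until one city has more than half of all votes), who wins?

Round 1: Edmonton 10, Austin 9, Fresno 5. Fresno eliminated.
Round 2: Edmonton 10, Austin 14. Austin has a majority (≥13).

Austin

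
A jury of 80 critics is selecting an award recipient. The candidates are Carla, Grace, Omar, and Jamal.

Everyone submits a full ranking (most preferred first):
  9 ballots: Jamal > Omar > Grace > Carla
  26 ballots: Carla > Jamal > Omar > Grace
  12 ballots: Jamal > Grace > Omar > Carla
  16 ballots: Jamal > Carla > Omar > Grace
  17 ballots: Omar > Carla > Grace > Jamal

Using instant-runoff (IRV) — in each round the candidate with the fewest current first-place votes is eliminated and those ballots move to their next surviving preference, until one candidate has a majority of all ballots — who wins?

Round 1: Carla 26, Grace 0, Omar 17, Jamal 37. Grace eliminated.
Round 2: Carla 26, Omar 17, Jamal 37. Omar eliminated.
Round 3: Carla 43, Jamal 37. Carla has a majority (≥41).

Carla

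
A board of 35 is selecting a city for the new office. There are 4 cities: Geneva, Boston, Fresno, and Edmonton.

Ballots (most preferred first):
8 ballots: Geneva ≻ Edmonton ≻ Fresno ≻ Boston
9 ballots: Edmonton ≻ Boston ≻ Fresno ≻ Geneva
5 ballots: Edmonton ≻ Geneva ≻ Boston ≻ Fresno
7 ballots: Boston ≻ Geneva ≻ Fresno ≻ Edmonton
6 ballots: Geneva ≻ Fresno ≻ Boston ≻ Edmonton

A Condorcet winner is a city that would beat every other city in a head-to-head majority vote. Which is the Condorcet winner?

Geneva vs Boston: 19–16
Geneva vs Fresno: 26–9
Geneva vs Edmonton: 21–14
Geneva beats every other city.

Geneva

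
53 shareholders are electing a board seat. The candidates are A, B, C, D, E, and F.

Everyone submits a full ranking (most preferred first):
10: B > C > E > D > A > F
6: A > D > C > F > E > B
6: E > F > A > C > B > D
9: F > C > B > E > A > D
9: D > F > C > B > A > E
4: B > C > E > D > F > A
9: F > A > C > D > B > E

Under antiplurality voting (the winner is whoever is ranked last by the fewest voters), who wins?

Last-place votes: A 4, B 6, C 0, D 15, E 18, F 10.

C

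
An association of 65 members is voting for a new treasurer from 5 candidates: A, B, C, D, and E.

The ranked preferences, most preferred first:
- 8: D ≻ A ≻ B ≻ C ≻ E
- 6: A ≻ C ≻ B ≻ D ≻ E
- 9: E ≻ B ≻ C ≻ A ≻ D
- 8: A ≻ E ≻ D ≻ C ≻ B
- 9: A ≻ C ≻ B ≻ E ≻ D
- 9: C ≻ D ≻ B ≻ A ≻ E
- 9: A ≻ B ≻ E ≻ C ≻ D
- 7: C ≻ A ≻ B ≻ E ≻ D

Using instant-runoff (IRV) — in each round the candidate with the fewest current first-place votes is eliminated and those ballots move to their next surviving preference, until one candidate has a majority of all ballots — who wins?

A

Round 1: A 32, B 0, C 16, D 8, E 9. B eliminated.
Round 2: A 32, C 16, D 8, E 9. D eliminated.
Round 3: A 40, C 16, E 9. A has a majority (≥33).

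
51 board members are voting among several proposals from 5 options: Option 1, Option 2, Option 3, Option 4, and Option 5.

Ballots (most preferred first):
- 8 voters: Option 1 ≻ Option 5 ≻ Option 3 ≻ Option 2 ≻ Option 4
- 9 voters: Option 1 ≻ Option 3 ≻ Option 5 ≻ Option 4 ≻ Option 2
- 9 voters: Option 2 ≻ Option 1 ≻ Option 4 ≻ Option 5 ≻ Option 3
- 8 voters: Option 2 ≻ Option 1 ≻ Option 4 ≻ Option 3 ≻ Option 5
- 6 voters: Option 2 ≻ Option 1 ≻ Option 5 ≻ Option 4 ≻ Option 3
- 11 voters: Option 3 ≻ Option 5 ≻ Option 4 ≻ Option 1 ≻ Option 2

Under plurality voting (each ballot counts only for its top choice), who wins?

Option 2

First-place votes: Option 1 17, Option 2 23, Option 3 11, Option 4 0, Option 5 0.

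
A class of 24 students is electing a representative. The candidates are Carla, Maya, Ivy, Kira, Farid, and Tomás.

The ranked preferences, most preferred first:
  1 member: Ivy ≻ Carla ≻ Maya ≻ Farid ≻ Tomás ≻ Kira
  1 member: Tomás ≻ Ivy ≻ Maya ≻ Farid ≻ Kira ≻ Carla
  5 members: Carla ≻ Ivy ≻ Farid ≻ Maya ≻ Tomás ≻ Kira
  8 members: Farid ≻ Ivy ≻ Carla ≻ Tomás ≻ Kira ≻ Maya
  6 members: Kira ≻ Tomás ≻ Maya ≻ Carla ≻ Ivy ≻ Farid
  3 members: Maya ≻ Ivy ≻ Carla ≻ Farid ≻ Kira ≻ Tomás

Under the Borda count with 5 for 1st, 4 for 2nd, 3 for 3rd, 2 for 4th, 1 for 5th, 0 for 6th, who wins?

Carla: 1×4 + 1×0 + 5×5 + 8×3 + 6×2 + 3×3 = 74
Maya: 1×3 + 1×3 + 5×2 + 8×0 + 6×3 + 3×5 = 49
Ivy: 1×5 + 1×4 + 5×4 + 8×4 + 6×1 + 3×4 = 79
Kira: 1×0 + 1×1 + 5×0 + 8×1 + 6×5 + 3×1 = 42
Farid: 1×2 + 1×2 + 5×3 + 8×5 + 6×0 + 3×2 = 65
Tomás: 1×1 + 1×5 + 5×1 + 8×2 + 6×4 + 3×0 = 51

Ivy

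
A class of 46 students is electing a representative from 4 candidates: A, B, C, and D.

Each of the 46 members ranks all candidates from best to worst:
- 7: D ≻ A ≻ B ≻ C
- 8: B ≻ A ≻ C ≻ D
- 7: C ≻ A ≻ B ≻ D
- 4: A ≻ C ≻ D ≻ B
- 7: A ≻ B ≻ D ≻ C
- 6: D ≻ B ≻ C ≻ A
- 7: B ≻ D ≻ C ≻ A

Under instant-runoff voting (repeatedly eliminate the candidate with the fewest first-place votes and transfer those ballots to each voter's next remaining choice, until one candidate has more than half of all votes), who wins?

A

Round 1: A 11, B 15, C 7, D 13. C eliminated.
Round 2: A 18, B 15, D 13. D eliminated.
Round 3: A 25, B 21. A has a majority (≥24).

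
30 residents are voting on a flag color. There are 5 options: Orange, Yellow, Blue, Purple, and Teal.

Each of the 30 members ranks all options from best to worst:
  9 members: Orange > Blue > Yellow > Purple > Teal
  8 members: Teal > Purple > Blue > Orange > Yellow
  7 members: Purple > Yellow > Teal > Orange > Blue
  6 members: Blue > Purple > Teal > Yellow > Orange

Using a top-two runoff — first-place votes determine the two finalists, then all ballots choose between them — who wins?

Teal

Round 1 first-place votes: Orange 9, Yellow 0, Blue 6, Purple 7, Teal 8. Orange and Teal advance.
Runoff: Orange is ranked above Teal on 9 ballots, Teal above Orange on 21.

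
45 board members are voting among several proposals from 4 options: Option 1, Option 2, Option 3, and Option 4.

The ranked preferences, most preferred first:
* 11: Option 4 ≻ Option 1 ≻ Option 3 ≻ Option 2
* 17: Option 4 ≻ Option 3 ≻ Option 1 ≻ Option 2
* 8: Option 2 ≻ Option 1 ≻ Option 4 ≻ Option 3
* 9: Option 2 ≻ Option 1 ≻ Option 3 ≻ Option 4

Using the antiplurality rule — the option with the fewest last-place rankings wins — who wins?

Option 1

Last-place votes: Option 1 0, Option 2 28, Option 3 8, Option 4 9.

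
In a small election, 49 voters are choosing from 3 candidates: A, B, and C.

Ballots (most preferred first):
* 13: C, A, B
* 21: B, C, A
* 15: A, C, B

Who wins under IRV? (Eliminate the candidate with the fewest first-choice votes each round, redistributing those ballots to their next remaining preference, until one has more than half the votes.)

A

Round 1: A 15, B 21, C 13. C eliminated.
Round 2: A 28, B 21. A has a majority (≥25).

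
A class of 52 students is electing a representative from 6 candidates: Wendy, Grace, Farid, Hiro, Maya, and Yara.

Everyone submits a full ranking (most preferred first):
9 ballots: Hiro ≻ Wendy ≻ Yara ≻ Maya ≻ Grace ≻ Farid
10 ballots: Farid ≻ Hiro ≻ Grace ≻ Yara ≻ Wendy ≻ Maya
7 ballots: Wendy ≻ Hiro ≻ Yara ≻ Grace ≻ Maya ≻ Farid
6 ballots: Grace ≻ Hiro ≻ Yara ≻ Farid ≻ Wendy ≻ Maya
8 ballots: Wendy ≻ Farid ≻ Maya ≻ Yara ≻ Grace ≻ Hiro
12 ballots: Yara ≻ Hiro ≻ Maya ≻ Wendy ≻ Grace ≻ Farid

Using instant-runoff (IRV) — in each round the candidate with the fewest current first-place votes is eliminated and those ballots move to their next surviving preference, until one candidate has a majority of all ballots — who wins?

Round 1: Wendy 15, Grace 6, Farid 10, Hiro 9, Maya 0, Yara 12. Maya eliminated.
Round 2: Wendy 15, Grace 6, Farid 10, Hiro 9, Yara 12. Grace eliminated.
Round 3: Wendy 15, Farid 10, Hiro 15, Yara 12. Farid eliminated.
Round 4: Wendy 15, Hiro 25, Yara 12. Yara eliminated.
Round 5: Wendy 15, Hiro 37. Hiro has a majority (≥27).

Hiro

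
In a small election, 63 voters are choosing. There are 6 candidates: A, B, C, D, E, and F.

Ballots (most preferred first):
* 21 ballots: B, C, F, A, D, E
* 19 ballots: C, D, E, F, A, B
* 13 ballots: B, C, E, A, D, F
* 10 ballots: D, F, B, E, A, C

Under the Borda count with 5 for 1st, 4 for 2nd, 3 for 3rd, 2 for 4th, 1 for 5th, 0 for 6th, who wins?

C

A: 21×2 + 19×1 + 13×2 + 10×1 = 97
B: 21×5 + 19×0 + 13×5 + 10×3 = 200
C: 21×4 + 19×5 + 13×4 + 10×0 = 231
D: 21×1 + 19×4 + 13×1 + 10×5 = 160
E: 21×0 + 19×3 + 13×3 + 10×2 = 116
F: 21×3 + 19×2 + 13×0 + 10×4 = 141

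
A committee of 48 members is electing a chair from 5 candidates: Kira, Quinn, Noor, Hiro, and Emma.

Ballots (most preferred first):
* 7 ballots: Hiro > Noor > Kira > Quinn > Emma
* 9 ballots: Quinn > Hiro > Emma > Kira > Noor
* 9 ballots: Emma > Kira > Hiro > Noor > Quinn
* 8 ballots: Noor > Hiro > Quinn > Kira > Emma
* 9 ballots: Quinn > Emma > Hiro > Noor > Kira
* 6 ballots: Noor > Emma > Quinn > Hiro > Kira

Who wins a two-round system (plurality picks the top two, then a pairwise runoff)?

Noor

Round 1 first-place votes: Kira 0, Quinn 18, Noor 14, Hiro 7, Emma 9. Quinn and Noor advance.
Runoff: Quinn is ranked above Noor on 18 ballots, Noor above Quinn on 30.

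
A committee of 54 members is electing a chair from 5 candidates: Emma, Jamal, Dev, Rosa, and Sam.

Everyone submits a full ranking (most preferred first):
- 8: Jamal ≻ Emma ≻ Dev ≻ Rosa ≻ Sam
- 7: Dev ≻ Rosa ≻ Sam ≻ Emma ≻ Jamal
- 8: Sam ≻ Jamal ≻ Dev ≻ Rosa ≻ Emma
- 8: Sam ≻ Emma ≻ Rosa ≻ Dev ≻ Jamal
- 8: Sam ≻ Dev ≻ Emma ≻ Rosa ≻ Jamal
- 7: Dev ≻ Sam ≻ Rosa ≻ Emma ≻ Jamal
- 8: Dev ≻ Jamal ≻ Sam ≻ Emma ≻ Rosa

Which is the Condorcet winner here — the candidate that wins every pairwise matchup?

Dev

Dev vs Emma: 38–16
Dev vs Jamal: 38–16
Dev vs Rosa: 46–8
Dev vs Sam: 30–24
Dev beats every other candidate.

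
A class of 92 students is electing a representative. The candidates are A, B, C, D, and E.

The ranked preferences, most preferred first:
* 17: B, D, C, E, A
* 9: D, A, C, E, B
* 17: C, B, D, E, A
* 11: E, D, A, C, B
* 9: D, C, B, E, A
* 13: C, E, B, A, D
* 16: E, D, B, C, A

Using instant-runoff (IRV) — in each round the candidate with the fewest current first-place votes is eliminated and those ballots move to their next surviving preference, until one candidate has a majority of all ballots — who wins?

Round 1: A 0, B 17, C 30, D 18, E 27. A eliminated.
Round 2: B 17, C 30, D 18, E 27. B eliminated.
Round 3: C 30, D 35, E 27. E eliminated.
Round 4: C 30, D 62. D has a majority (≥47).

D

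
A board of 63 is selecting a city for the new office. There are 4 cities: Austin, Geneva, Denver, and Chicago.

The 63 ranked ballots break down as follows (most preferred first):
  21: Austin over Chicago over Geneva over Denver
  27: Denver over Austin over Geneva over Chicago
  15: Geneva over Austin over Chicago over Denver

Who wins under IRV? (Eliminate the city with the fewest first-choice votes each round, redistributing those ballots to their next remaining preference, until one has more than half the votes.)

Round 1: Austin 21, Geneva 15, Denver 27, Chicago 0. Chicago eliminated.
Round 2: Austin 21, Geneva 15, Denver 27. Geneva eliminated.
Round 3: Austin 36, Denver 27. Austin has a majority (≥32).

Austin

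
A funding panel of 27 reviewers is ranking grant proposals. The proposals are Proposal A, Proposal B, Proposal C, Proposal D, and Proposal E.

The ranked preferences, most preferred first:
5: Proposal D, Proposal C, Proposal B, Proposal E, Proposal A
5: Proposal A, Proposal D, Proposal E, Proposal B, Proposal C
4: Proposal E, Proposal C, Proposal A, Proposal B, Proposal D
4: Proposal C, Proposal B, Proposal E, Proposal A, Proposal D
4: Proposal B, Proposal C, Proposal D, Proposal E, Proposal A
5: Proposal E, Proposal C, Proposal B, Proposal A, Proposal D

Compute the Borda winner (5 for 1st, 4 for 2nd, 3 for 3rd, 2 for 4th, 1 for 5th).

Proposal A: 5×1 + 5×5 + 4×3 + 4×2 + 4×1 + 5×2 = 64
Proposal B: 5×3 + 5×2 + 4×2 + 4×4 + 4×5 + 5×3 = 84
Proposal C: 5×4 + 5×1 + 4×4 + 4×5 + 4×4 + 5×4 = 97
Proposal D: 5×5 + 5×4 + 4×1 + 4×1 + 4×3 + 5×1 = 70
Proposal E: 5×2 + 5×3 + 4×5 + 4×3 + 4×2 + 5×5 = 90

Proposal C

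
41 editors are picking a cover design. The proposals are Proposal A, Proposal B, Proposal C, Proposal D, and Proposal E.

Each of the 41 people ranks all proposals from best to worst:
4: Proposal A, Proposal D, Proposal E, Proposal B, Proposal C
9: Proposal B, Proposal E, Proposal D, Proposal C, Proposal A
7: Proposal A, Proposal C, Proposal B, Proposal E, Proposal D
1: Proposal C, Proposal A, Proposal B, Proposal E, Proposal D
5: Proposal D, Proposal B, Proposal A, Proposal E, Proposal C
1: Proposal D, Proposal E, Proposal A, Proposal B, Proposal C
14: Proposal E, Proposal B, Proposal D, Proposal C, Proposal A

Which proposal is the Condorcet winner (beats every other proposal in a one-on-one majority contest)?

Proposal B vs Proposal A: 28–13
Proposal B vs Proposal C: 33–8
Proposal B vs Proposal D: 31–10
Proposal B vs Proposal E: 22–19
Proposal B beats every other proposal.

Proposal B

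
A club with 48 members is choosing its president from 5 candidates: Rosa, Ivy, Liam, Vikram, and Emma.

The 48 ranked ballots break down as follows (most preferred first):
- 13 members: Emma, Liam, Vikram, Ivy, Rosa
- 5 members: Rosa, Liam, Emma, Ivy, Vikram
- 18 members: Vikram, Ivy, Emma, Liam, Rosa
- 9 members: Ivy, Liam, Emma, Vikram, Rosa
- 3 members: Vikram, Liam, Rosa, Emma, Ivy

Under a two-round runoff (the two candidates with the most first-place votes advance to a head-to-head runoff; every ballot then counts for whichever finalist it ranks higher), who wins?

Emma

Round 1 first-place votes: Rosa 5, Ivy 9, Liam 0, Vikram 21, Emma 13. Vikram and Emma advance.
Runoff: Vikram is ranked above Emma on 21 ballots, Emma above Vikram on 27.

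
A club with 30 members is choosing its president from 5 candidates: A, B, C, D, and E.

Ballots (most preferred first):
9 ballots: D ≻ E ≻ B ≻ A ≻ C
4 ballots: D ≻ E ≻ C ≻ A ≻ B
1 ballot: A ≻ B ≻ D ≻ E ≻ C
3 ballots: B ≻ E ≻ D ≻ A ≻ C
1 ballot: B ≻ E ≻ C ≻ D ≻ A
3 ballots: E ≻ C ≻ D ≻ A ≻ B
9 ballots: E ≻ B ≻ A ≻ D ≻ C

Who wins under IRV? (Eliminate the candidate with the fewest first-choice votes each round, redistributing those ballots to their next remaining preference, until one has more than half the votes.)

Round 1: A 1, B 4, C 0, D 13, E 12. C eliminated.
Round 2: A 1, B 4, D 13, E 12. A eliminated.
Round 3: B 5, D 13, E 12. B eliminated.
Round 4: D 14, E 16. E has a majority (≥16).

E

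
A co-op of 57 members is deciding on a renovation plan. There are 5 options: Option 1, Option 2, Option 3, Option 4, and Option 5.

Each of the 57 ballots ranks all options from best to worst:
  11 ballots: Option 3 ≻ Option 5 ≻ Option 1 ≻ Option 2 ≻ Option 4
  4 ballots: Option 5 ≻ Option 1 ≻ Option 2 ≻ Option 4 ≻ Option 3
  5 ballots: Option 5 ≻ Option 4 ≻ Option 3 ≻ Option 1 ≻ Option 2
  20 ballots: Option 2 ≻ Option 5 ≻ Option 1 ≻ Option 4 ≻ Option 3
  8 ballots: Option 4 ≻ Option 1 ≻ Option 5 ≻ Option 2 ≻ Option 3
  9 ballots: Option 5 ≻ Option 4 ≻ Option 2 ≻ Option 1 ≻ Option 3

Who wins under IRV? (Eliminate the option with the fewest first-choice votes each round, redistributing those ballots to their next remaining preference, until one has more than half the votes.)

Round 1: Option 1 0, Option 2 20, Option 3 11, Option 4 8, Option 5 18. Option 1 eliminated.
Round 2: Option 2 20, Option 3 11, Option 4 8, Option 5 18. Option 4 eliminated.
Round 3: Option 2 20, Option 3 11, Option 5 26. Option 3 eliminated.
Round 4: Option 2 20, Option 5 37. Option 5 has a majority (≥29).

Option 5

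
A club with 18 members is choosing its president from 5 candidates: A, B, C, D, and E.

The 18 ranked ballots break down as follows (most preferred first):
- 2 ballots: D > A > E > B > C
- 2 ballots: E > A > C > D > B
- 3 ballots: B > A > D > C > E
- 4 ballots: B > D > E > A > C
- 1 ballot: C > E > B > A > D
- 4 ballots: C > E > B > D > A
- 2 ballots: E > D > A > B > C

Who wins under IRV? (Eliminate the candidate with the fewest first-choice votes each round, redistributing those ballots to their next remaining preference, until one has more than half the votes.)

Round 1: A 0, B 7, C 5, D 2, E 4. A eliminated.
Round 2: B 7, C 5, D 2, E 4. D eliminated.
Round 3: B 7, C 5, E 6. C eliminated.
Round 4: B 7, E 11. E has a majority (≥10).

E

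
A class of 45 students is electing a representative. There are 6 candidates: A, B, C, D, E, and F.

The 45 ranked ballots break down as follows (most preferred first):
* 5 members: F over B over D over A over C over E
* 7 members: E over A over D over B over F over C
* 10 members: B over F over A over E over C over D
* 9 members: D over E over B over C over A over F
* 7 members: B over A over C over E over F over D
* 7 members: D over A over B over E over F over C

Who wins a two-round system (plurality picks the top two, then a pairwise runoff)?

D

Round 1 first-place votes: A 0, B 17, C 0, D 16, E 7, F 5. B and D advance.
Runoff: B is ranked above D on 22 ballots, D above B on 23.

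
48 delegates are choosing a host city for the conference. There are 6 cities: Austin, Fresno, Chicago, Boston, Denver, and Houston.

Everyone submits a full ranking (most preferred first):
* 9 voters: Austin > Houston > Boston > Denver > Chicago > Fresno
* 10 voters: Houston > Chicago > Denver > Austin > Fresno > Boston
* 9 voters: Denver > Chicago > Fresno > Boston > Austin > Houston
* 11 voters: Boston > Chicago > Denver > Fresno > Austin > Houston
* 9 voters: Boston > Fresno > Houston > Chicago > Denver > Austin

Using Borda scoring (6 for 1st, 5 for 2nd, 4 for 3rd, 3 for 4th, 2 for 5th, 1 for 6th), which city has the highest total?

Austin: 9×6 + 10×3 + 9×2 + 11×2 + 9×1 = 133
Fresno: 9×1 + 10×2 + 9×4 + 11×3 + 9×5 = 143
Chicago: 9×2 + 10×5 + 9×5 + 11×5 + 9×3 = 195
Boston: 9×4 + 10×1 + 9×3 + 11×6 + 9×6 = 193
Denver: 9×3 + 10×4 + 9×6 + 11×4 + 9×2 = 183
Houston: 9×5 + 10×6 + 9×1 + 11×1 + 9×4 = 161

Chicago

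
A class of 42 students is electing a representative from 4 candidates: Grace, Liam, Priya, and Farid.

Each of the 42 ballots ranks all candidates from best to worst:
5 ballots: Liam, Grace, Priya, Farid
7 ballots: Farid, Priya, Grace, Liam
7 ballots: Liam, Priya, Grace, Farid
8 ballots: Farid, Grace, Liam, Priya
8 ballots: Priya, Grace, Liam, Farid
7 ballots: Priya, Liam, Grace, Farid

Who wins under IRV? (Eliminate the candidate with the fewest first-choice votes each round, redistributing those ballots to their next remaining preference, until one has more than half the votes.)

Priya

Round 1: Grace 0, Liam 12, Priya 15, Farid 15. Grace eliminated.
Round 2: Liam 12, Priya 15, Farid 15. Liam eliminated.
Round 3: Priya 27, Farid 15. Priya has a majority (≥22).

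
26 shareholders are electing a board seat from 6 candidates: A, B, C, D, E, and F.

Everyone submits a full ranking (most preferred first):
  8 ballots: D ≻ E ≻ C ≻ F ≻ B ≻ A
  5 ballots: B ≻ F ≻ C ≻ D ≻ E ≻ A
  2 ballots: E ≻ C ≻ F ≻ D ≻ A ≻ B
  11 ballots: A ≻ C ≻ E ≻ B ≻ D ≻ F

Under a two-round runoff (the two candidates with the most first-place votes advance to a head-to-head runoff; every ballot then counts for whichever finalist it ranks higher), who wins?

Round 1 first-place votes: A 11, B 5, C 0, D 8, E 2, F 0. A and D advance.
Runoff: A is ranked above D on 11 ballots, D above A on 15.

D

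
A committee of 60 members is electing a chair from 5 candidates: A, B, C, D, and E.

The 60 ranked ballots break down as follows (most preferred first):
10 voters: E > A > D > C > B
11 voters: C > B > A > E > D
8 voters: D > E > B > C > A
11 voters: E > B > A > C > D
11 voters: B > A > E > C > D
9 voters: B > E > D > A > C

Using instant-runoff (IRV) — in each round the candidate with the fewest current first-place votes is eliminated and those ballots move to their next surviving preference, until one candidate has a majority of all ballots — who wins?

B

Round 1: A 0, B 20, C 11, D 8, E 21. A eliminated.
Round 2: B 20, C 11, D 8, E 21. D eliminated.
Round 3: B 20, C 11, E 29. C eliminated.
Round 4: B 31, E 29. B has a majority (≥31).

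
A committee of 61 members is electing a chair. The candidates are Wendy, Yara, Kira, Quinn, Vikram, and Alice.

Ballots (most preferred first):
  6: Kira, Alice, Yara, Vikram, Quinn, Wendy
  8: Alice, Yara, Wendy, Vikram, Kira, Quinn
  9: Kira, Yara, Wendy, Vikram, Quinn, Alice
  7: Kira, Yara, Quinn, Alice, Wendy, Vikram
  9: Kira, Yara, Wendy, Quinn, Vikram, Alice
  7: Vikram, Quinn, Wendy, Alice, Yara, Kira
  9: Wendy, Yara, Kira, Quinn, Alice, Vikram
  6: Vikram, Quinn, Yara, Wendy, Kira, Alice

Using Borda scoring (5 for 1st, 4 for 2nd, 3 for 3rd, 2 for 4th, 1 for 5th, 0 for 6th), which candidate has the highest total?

Yara

Wendy: 6×0 + 8×3 + 9×3 + 7×1 + 9×3 + 7×3 + 9×5 + 6×2 = 163
Yara: 6×3 + 8×4 + 9×4 + 7×4 + 9×4 + 7×1 + 9×4 + 6×3 = 211
Kira: 6×5 + 8×1 + 9×5 + 7×5 + 9×5 + 7×0 + 9×3 + 6×1 = 196
Quinn: 6×1 + 8×0 + 9×1 + 7×3 + 9×2 + 7×4 + 9×2 + 6×4 = 124
Vikram: 6×2 + 8×2 + 9×2 + 7×0 + 9×1 + 7×5 + 9×0 + 6×5 = 120
Alice: 6×4 + 8×5 + 9×0 + 7×2 + 9×0 + 7×2 + 9×1 + 6×0 = 101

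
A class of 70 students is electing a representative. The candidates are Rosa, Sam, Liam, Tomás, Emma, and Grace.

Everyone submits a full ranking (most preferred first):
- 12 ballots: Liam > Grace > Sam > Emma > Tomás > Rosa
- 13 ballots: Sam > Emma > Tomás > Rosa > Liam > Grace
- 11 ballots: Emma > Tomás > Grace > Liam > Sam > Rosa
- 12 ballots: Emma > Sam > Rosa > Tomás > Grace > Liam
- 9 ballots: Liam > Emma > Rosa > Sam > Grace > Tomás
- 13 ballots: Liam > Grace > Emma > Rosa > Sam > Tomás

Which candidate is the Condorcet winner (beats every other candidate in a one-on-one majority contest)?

Emma vs Rosa: 70–0
Emma vs Sam: 45–25
Emma vs Liam: 36–34
Emma vs Tomás: 70–0
Emma vs Grace: 45–25
Emma beats every other candidate.

Emma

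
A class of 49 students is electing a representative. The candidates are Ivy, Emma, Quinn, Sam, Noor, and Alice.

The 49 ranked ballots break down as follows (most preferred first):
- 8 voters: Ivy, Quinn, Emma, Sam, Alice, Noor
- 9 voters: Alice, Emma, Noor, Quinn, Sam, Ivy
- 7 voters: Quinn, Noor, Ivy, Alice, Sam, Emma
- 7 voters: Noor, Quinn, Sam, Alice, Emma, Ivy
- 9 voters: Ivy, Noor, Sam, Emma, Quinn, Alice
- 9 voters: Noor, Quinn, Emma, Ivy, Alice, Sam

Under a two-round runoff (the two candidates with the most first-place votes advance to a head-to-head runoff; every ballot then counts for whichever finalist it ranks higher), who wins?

Noor

Round 1 first-place votes: Ivy 17, Emma 0, Quinn 7, Sam 0, Noor 16, Alice 9. Ivy and Noor advance.
Runoff: Ivy is ranked above Noor on 17 ballots, Noor above Ivy on 32.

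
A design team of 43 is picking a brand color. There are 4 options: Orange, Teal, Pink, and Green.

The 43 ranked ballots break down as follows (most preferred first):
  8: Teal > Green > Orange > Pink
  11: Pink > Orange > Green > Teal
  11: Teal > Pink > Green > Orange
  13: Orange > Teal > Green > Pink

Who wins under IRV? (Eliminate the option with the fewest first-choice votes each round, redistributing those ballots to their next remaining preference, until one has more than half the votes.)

Orange

Round 1: Orange 13, Teal 19, Pink 11, Green 0. Green eliminated.
Round 2: Orange 13, Teal 19, Pink 11. Pink eliminated.
Round 3: Orange 24, Teal 19. Orange has a majority (≥22).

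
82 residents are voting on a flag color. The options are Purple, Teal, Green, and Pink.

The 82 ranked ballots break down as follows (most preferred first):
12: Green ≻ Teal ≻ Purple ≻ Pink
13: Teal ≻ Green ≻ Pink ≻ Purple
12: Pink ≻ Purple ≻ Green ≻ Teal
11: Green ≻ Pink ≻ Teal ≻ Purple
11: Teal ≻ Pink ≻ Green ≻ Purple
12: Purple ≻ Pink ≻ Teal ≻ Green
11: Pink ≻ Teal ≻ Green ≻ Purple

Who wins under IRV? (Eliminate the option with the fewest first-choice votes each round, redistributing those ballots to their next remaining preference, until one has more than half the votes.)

Round 1: Purple 12, Teal 24, Green 23, Pink 23. Purple eliminated.
Round 2: Teal 24, Green 23, Pink 35. Green eliminated.
Round 3: Teal 36, Pink 46. Pink has a majority (≥42).

Pink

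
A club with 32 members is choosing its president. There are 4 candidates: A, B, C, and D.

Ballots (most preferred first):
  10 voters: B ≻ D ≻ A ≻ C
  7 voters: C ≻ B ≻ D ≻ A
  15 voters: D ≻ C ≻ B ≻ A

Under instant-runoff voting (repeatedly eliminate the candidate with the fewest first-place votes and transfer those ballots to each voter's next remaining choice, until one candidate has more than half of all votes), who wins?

B

Round 1: A 0, B 10, C 7, D 15. A eliminated.
Round 2: B 10, C 7, D 15. C eliminated.
Round 3: B 17, D 15. B has a majority (≥17).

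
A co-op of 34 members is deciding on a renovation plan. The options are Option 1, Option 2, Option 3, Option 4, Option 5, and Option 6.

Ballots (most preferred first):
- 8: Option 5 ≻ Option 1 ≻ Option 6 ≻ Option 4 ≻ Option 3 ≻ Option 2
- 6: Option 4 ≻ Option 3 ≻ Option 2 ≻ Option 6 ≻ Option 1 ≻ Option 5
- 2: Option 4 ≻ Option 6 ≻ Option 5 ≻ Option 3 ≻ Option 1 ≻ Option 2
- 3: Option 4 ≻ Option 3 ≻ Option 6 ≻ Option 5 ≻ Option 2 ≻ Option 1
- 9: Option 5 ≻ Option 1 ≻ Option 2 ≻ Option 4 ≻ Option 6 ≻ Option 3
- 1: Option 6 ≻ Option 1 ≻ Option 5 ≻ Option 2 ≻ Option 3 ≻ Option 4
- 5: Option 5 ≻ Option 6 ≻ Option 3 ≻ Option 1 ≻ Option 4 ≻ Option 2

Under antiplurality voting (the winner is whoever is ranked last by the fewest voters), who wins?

Option 6

Last-place votes: Option 1 3, Option 2 15, Option 3 9, Option 4 1, Option 5 6, Option 6 0.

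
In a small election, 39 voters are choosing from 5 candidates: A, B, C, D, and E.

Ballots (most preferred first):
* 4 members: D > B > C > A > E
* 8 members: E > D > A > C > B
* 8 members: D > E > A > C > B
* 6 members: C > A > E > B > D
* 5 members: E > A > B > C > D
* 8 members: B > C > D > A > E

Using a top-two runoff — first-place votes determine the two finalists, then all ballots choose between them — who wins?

D

Round 1 first-place votes: A 0, B 8, C 6, D 12, E 13. E and D advance.
Runoff: E is ranked above D on 19 ballots, D above E on 20.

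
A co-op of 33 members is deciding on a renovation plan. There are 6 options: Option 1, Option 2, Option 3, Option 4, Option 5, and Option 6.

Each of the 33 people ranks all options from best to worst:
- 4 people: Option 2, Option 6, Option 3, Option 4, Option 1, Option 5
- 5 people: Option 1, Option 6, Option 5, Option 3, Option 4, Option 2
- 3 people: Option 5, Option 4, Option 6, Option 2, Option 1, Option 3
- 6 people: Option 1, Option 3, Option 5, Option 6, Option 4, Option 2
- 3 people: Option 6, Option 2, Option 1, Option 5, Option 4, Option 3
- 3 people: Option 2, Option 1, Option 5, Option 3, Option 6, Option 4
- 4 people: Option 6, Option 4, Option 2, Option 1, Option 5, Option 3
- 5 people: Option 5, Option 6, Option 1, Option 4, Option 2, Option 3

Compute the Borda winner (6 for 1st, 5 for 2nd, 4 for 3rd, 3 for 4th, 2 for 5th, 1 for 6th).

Option 1: 4×2 + 5×6 + 3×2 + 6×6 + 3×4 + 3×5 + 4×3 + 5×4 = 139
Option 2: 4×6 + 5×1 + 3×3 + 6×1 + 3×5 + 3×6 + 4×4 + 5×2 = 103
Option 3: 4×4 + 5×3 + 3×1 + 6×5 + 3×1 + 3×3 + 4×1 + 5×1 = 85
Option 4: 4×3 + 5×2 + 3×5 + 6×2 + 3×2 + 3×1 + 4×5 + 5×3 = 93
Option 5: 4×1 + 5×4 + 3×6 + 6×4 + 3×3 + 3×4 + 4×2 + 5×6 = 125
Option 6: 4×5 + 5×5 + 3×4 + 6×3 + 3×6 + 3×2 + 4×6 + 5×5 = 148

Option 6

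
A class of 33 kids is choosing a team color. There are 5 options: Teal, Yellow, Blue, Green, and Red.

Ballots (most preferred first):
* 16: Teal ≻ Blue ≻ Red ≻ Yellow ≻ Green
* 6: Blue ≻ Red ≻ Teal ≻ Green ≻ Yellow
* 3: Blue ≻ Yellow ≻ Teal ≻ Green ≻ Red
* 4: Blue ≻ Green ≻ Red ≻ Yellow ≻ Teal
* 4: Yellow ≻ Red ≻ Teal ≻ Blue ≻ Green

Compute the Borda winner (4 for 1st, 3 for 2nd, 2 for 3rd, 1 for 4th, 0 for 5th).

Teal: 16×4 + 6×2 + 3×2 + 4×0 + 4×2 = 90
Yellow: 16×1 + 6×0 + 3×3 + 4×1 + 4×4 = 45
Blue: 16×3 + 6×4 + 3×4 + 4×4 + 4×1 = 104
Green: 16×0 + 6×1 + 3×1 + 4×3 + 4×0 = 21
Red: 16×2 + 6×3 + 3×0 + 4×2 + 4×3 = 70

Blue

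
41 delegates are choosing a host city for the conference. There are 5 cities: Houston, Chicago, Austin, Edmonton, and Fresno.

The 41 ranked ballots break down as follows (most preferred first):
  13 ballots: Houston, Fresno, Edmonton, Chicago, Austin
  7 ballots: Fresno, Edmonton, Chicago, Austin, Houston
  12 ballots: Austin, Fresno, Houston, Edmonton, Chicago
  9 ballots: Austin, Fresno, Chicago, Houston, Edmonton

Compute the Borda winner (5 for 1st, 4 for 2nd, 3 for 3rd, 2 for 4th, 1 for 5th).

Houston: 13×5 + 7×1 + 12×3 + 9×2 = 126
Chicago: 13×2 + 7×3 + 12×1 + 9×3 = 86
Austin: 13×1 + 7×2 + 12×5 + 9×5 = 132
Edmonton: 13×3 + 7×4 + 12×2 + 9×1 = 100
Fresno: 13×4 + 7×5 + 12×4 + 9×4 = 171

Fresno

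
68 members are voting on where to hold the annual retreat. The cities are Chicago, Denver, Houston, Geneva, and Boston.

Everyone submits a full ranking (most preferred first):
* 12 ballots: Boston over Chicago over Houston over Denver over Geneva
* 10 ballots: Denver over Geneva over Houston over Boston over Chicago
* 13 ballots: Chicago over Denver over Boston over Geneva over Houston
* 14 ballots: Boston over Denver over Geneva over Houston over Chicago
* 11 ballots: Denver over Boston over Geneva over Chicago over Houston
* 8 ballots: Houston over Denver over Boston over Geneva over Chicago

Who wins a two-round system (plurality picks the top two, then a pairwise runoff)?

Round 1 first-place votes: Chicago 13, Denver 21, Houston 8, Geneva 0, Boston 26. Boston and Denver advance.
Runoff: Boston is ranked above Denver on 26 ballots, Denver above Boston on 42.

Denver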